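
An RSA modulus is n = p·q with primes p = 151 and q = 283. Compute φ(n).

φ(pq) = (p−1)(q−1) = 150 · 282 = 42300.

42300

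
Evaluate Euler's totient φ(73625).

54000

First factor: 73625 = 5^3 * 19 * 31.
φ(73625) = 73625 · (1 − 1/5) · (1 − 1/19) · (1 − 1/31)
       = 73625 · 2160/2945 = 54000.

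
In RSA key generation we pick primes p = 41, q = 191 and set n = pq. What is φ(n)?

7600

φ(n) = (p − 1)(q − 1) = (41−1)(191−1) = 40·190 = 7600.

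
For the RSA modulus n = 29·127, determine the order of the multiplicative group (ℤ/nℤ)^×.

3528

φ(3683) = 3683 · (1 − 1/29) · (1 − 1/127)
       = 3683 · 3528/3683 = 3528.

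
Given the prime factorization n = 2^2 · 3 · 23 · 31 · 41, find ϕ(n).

105600

φ(350796) = 350796 · (1 − 1/2) · (1 − 1/3) · (1 − 1/23) · (1 − 1/31) · (1 − 1/41)
       = 350796 · 52800/175398 = 105600.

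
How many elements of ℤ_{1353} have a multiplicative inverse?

800

First factor: 1353 = 3 · 11 · 41.
φ(1353) = 1353 · (1 − 1/3) · (1 − 1/11) · (1 − 1/41)
       = 1353 · 800/1353 = 800.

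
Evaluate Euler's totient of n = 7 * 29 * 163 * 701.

19051200

φ(7) = 7 − 1 = 6.
φ(29) = 29 − 1 = 28.
φ(163) = 163 − 1 = 162.
φ(701) = 701 − 1 = 700.
Multiply: 6 · 28 · 162 · 700 = 19051200.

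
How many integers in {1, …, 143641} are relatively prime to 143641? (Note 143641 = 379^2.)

143262

φ(379^2) = 379^1·(379−1) = 379·378 = 143262.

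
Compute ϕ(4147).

Factor 4147: 4147 = 11 * 13 * 29.
φ(11) = 11 − 1 = 10.
φ(13) = 13 − 1 = 12.
φ(29) = 29 − 1 = 28.
Since φ is multiplicative, φ(4147) = 10 · 12 · 28 = 3360.

3360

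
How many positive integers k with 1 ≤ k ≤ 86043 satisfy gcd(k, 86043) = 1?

51744

Prime factorization: 86043 = 3 · 23 · 29 · 43.
φ(3) = 3 − 1 = 2.
φ(23) = 23 − 1 = 22.
φ(29) = 29 − 1 = 28.
φ(43) = 43 − 1 = 42.
Multiply: 2 · 22 · 28 · 42 = 51744.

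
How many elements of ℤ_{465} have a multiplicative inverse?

240

First factor: 465 = 3 · 5 · 31.
φ(465) = 465 · (1 − 1/3) · (1 − 1/5) · (1 − 1/31)
       = 465 · 240/465 = 240.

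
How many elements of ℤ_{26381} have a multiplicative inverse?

23760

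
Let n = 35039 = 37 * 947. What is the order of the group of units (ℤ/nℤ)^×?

34056

φ(35039) = 35039 · (1 − 1/37) · (1 − 1/947)
       = 35039 · 34056/35039 = 34056.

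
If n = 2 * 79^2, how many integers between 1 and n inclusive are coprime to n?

6162

φ(2) = 2 − 1 = 1.
φ(79^2) = 79^2 − 79^1 = 6241 − 79 = 6162.
Since φ is multiplicative, φ(12482) = 1 · 6162 = 6162.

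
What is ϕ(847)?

660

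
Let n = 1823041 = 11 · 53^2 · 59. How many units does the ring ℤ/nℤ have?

1598480

φ(11) = 11 − 1 = 10.
φ(53^2) = 53^2 − 53^1 = 2809 − 53 = 2756.
φ(59) = 59 − 1 = 58.
Since φ is multiplicative, φ(1823041) = 10 · 2756 · 58 = 1598480.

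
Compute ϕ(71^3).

352870

φ(71^3) = 71^3 − 71^2 = 357911 − 5041 = 352870.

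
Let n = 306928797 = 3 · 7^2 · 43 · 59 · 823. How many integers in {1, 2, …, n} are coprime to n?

φ(3) = 3 − 1 = 2.
φ(7^2) = 7^2 − 7^1 = 49 − 7 = 42.
φ(43) = 43 − 1 = 42.
φ(59) = 59 − 1 = 58.
φ(823) = 823 − 1 = 822.
Since φ is multiplicative, φ(306928797) = 2 · 42 · 42 · 58 · 822 = 168200928.

168200928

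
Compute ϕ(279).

279 = 3**2 · 31.
φ(3^2) = 3^1·(3−1) = 3·2 = 6.
φ(31) = 31 − 1 = 30.
Since φ is multiplicative, φ(279) = 6 · 30 = 180.

180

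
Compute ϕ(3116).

Factor 3116: 3116 = 2**2 · 19 · 41.
φ(2^2) = 2^1·(2−1) = 2·1 = 2.
φ(19) = 19 − 1 = 18.
φ(41) = 41 − 1 = 40.
Multiply: 2 · 18 · 40 = 1440.

1440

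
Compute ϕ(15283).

13440

Factor 15283: 15283 = 17 × 29 × 31.
φ(15283) = 15283 · (1 − 1/17) · (1 − 1/29) · (1 − 1/31)
       = 15283 · 13440/15283 = 13440.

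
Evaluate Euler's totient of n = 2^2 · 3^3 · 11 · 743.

φ(882684) = 882684 · (1 − 1/2) · (1 − 1/3) · (1 − 1/11) · (1 − 1/743)
       = 882684 · 14840/49038 = 267120.

267120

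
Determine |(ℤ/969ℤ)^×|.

Prime factorization: 969 = 3 * 17 * 19.
φ(3) = 3 − 1 = 2.
φ(17) = 17 − 1 = 16.
φ(19) = 19 − 1 = 18.
Since φ is multiplicative, φ(969) = 2 · 16 · 18 = 576.

576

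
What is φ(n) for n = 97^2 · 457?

4246272

φ(4299913) = 4299913 · (1 − 1/97) · (1 − 1/457)
       = 4299913 · 43776/44329 = 4246272.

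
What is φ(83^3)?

φ(571787) = 571787 · (1 − 1/83)
       = 571787 · 82/83 = 564898.

564898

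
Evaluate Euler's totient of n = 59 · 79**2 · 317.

φ(116725423) = 116725423 · (1 − 1/59) · (1 − 1/79) · (1 − 1/317)
       = 116725423 · 1429584/1477537 = 112937136.

112937136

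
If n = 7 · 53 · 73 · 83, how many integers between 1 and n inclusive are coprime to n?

φ(7) = 7 − 1 = 6.
φ(53) = 53 − 1 = 52.
φ(73) = 73 − 1 = 72.
φ(83) = 83 − 1 = 82.
Since φ is multiplicative, φ(2247889) = 6 · 52 · 72 · 82 = 1842048.

1842048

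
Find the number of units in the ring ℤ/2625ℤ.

1200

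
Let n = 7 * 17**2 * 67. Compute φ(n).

107712

φ(135541) = 135541 · (1 − 1/7) · (1 − 1/17) · (1 − 1/67)
       = 135541 · 6336/7973 = 107712.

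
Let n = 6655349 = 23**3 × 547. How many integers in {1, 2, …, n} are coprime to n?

6354348

φ(23^3) = 23^2·(23−1) = 529·22 = 11638.
φ(547) = 547 − 1 = 546.
Since φ is multiplicative, φ(6655349) = 11638 · 546 = 6354348.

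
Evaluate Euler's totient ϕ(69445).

69445 = 5 · 17 · 19 · 43.
φ(69445) = 69445 · (1 − 1/5) · (1 − 1/17) · (1 − 1/19) · (1 − 1/43)
       = 69445 · 48384/69445 = 48384.

48384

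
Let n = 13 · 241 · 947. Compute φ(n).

φ(2966951) = 2966951 · (1 − 1/13) · (1 − 1/241) · (1 − 1/947)
       = 2966951 · 2724480/2966951 = 2724480.

2724480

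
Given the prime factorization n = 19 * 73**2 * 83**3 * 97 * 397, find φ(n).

2031722161311744

φ(19) = 19 − 1 = 18.
φ(73^2) = 73^2 − 73^1 = 5329 − 73 = 5256.
φ(83^3) = 83^3 − 83^2 = 571787 − 6889 = 564898.
φ(97) = 97 − 1 = 96.
φ(397) = 397 − 1 = 396.
φ(2229440259224333) = 18 × 5256 × 564898 × 96 × 396 = 2031722161311744.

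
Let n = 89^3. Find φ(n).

φ(89^3) = 89^2·(89−1) = 7921·88 = 697048.

697048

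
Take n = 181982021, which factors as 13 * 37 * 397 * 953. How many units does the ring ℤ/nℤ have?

162860544

φ(13) = 13 − 1 = 12.
φ(37) = 37 − 1 = 36.
φ(397) = 397 − 1 = 396.
φ(953) = 953 − 1 = 952.
Multiply: 12 · 36 · 396 · 952 = 162860544.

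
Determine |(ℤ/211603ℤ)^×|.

163296

Prime factorization: 211603 = 7 * 19 * 37 * 43.
φ(7) = 7 − 1 = 6.
φ(19) = 19 − 1 = 18.
φ(37) = 37 − 1 = 36.
φ(43) = 43 − 1 = 42.
Since φ is multiplicative, φ(211603) = 6 · 18 · 36 · 42 = 163296.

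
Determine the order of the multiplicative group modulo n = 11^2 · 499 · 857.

46891680

φ(11^2) = 11^2 − 11^1 = 121 − 11 = 110.
φ(499) = 499 − 1 = 498.
φ(857) = 857 − 1 = 856.
φ(51744803) = 110 × 498 × 856 = 46891680.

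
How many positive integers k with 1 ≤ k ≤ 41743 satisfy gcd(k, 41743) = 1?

36504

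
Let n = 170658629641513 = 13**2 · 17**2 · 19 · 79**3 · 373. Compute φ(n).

φ(13^2) = 13^2 − 13^1 = 169 − 13 = 156.
φ(17^2) = 17^1·(17−1) = 17·16 = 272.
φ(19) = 19 − 1 = 18.
φ(79^3) = 79^2·(79−1) = 6241·78 = 486798.
φ(373) = 373 − 1 = 372.
φ(170658629641513) = 156 × 272 × 18 × 486798 × 372 = 138311322080256.

138311322080256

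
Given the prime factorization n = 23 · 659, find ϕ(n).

14476

φ(23) = 23 − 1 = 22.
φ(659) = 659 − 1 = 658.
Since φ is multiplicative, φ(15157) = 22 · 658 = 14476.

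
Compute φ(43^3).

77658

φ(43^3) = 43^3 − 43^2 = 79507 − 1849 = 77658.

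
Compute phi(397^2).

φ(157609) = 157609 · (1 − 1/397)
       = 157609 · 396/397 = 157212.

157212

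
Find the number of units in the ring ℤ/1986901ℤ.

Prime factorization: 1986901 = 7^2 × 23 × 41 × 43.
φ(7^2) = 7^2 − 7^1 = 49 − 7 = 42.
φ(23) = 23 − 1 = 22.
φ(41) = 41 − 1 = 40.
φ(43) = 43 − 1 = 42.
Multiply: 42 · 22 · 40 · 42 = 1552320.

1552320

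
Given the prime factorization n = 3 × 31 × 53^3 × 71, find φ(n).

φ(3) = 3 − 1 = 2.
φ(31) = 31 − 1 = 30.
φ(53^3) = 53^2·(53−1) = 2809·52 = 146068.
φ(71) = 71 − 1 = 70.
φ(983034831) = 2 × 30 × 146068 × 70 = 613485600.

613485600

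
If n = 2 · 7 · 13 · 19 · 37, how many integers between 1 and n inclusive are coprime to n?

φ(2) = 2 − 1 = 1.
φ(7) = 7 − 1 = 6.
φ(13) = 13 − 1 = 12.
φ(19) = 19 − 1 = 18.
φ(37) = 37 − 1 = 36.
Since φ is multiplicative, φ(127946) = 1 · 6 · 12 · 18 · 36 = 46656.

46656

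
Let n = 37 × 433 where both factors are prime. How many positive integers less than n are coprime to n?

15552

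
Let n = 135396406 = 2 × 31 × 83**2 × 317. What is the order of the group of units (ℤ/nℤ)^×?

64520880

φ(2) = 2 − 1 = 1.
φ(31) = 31 − 1 = 30.
φ(83^2) = 83^2 − 83^1 = 6889 − 83 = 6806.
φ(317) = 317 − 1 = 316.
Since φ is multiplicative, φ(135396406) = 1 · 30 · 6806 · 316 = 64520880.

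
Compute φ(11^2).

110

φ(11^2) = 11^1·(11−1) = 11·10 = 110.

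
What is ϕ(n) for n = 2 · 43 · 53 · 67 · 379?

φ(115741294) = 115741294 · (1 − 1/2) · (1 − 1/43) · (1 − 1/53) · (1 − 1/67) · (1 − 1/379)
       = 115741294 · 54486432/115741294 = 54486432.

54486432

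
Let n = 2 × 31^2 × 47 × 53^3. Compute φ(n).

6248789040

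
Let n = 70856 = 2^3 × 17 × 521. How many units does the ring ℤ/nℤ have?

φ(70856) = 70856 · (1 − 1/2) · (1 − 1/17) · (1 − 1/521)
       = 70856 · 8320/17714 = 33280.

33280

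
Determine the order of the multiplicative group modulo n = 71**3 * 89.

φ(71^3) = 71^2·(71−1) = 5041·70 = 352870.
φ(89) = 89 − 1 = 88.
φ(31854079) = 352870 × 88 = 31052560.

31052560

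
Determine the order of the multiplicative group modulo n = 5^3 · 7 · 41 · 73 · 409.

705024000

φ(5^3) = 5^3 − 5^2 = 125 − 25 = 100.
φ(7) = 7 − 1 = 6.
φ(41) = 41 − 1 = 40.
φ(73) = 73 − 1 = 72.
φ(409) = 409 − 1 = 408.
Multiply: 100 · 6 · 40 · 72 · 408 = 705024000.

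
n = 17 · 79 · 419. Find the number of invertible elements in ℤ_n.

φ(17) = 17 − 1 = 16.
φ(79) = 79 − 1 = 78.
φ(419) = 419 − 1 = 418.
Multiply: 16 · 78 · 418 = 521664.

521664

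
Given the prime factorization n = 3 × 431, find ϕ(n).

860

φ(3) = 3 − 1 = 2.
φ(431) = 431 − 1 = 430.
Since φ is multiplicative, φ(1293) = 2 · 430 = 860.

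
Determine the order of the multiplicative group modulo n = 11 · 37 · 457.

φ(11) = 11 − 1 = 10.
φ(37) = 37 − 1 = 36.
φ(457) = 457 − 1 = 456.
Since φ is multiplicative, φ(185999) = 10 · 36 · 456 = 164160.

164160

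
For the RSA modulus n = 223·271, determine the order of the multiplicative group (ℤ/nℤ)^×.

59940

φ(223) = 223 − 1 = 222.
φ(271) = 271 − 1 = 270.
φ(60433) = 222 × 270 = 59940.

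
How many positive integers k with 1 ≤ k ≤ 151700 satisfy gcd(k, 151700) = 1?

Prime factorization: 151700 = 2^2 * 5^2 * 37 * 41.
φ(151700) = 151700 · (1 − 1/2) · (1 − 1/5) · (1 − 1/37) · (1 − 1/41)
       = 151700 · 5760/15170 = 57600.

57600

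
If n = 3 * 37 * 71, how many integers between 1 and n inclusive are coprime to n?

φ(3) = 3 − 1 = 2.
φ(37) = 37 − 1 = 36.
φ(71) = 71 − 1 = 70.
φ(7881) = 2 × 36 × 70 = 5040.

5040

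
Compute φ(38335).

First factor: 38335 = 5 * 11 * 17 * 41.
φ(38335) = 38335 · (1 − 1/5) · (1 − 1/11) · (1 − 1/17) · (1 − 1/41)
       = 38335 · 25600/38335 = 25600.

25600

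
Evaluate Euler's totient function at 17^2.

φ(17^2) = 17^1·(17−1) = 17·16 = 272.

272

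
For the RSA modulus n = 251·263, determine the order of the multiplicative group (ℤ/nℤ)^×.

65500

φ(251) = 251 − 1 = 250.
φ(263) = 263 − 1 = 262.
Multiply: 250 · 262 = 65500.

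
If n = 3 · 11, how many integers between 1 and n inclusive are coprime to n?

φ(33) = 33 · (1 − 1/3) · (1 − 1/11)
       = 33 · 20/33 = 20.

20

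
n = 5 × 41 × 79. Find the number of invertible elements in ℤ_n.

12480

φ(16195) = 16195 · (1 − 1/5) · (1 − 1/41) · (1 − 1/79)
       = 16195 · 12480/16195 = 12480.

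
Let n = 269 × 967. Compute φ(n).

φ(260123) = 260123 · (1 − 1/269) · (1 − 1/967)
       = 260123 · 258888/260123 = 258888.

258888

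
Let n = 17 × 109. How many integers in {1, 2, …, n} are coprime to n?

φ(1853) = 1853 · (1 − 1/17) · (1 − 1/109)
       = 1853 · 1728/1853 = 1728.

1728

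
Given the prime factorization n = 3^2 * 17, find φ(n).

φ(3^2) = 3^1·(3−1) = 3·2 = 6.
φ(17) = 17 − 1 = 16.
Multiply: 6 · 16 = 96.

96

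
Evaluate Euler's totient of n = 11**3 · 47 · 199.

11020680

φ(12448843) = 12448843 · (1 − 1/11) · (1 − 1/47) · (1 − 1/199)
       = 12448843 · 91080/102883 = 11020680.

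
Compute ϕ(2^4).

φ(16) = 16 · (1 − 1/2)
       = 16 · 1/2 = 8.

8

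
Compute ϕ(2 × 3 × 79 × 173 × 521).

φ(42723042) = 42723042 · (1 − 1/2) · (1 − 1/3) · (1 − 1/79) · (1 − 1/173) · (1 − 1/521)
       = 42723042 · 13952640/42723042 = 13952640.

13952640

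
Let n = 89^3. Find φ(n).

697048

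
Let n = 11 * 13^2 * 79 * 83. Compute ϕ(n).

φ(12189463) = 12189463 · (1 − 1/11) · (1 − 1/13) · (1 − 1/79) · (1 − 1/83)
       = 12189463 · 767520/937651 = 9977760.

9977760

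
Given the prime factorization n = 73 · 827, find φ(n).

φ(73) = 73 − 1 = 72.
φ(827) = 827 − 1 = 826.
Since φ is multiplicative, φ(60371) = 72 · 826 = 59472.

59472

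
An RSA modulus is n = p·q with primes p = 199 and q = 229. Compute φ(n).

45144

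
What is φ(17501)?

15120

First factor: 17501 = 11 * 37 * 43.
φ(17501) = 17501 · (1 − 1/11) · (1 − 1/37) · (1 − 1/43)
       = 17501 · 15120/17501 = 15120.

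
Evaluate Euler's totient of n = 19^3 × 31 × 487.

φ(103550323) = 103550323 · (1 − 1/19) · (1 − 1/31) · (1 − 1/487)
       = 103550323 · 262440/286843 = 94740840.

94740840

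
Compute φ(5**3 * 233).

23200

φ(5^3) = 5^2·(5−1) = 25·4 = 100.
φ(233) = 233 − 1 = 232.
Since φ is multiplicative, φ(29125) = 100 · 232 = 23200.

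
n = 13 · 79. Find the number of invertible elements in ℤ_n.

936

φ(13) = 13 − 1 = 12.
φ(79) = 79 − 1 = 78.
φ(1027) = 12 × 78 = 936.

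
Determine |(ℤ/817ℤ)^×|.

Prime factorization: 817 = 19 · 43.
φ(817) = 817 · (1 − 1/19) · (1 − 1/43)
       = 817 · 756/817 = 756.

756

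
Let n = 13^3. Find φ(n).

2028

φ(13^3) = 13^2·(13−1) = 169·12 = 2028.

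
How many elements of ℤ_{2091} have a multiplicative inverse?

1280

2091 = 3 · 17 · 41.
φ(2091) = 2091 · (1 − 1/3) · (1 − 1/17) · (1 − 1/41)
       = 2091 · 1280/2091 = 1280.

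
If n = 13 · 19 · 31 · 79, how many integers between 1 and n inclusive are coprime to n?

φ(604903) = 604903 · (1 − 1/13) · (1 − 1/19) · (1 − 1/31) · (1 − 1/79)
       = 604903 · 505440/604903 = 505440.

505440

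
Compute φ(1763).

Prime factorization: 1763 = 41 · 43.
φ(1763) = 1763 · (1 − 1/41) · (1 − 1/43)
       = 1763 · 1680/1763 = 1680.

1680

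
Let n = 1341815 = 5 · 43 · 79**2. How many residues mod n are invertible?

φ(1341815) = 1341815 · (1 − 1/5) · (1 − 1/43) · (1 − 1/79)
       = 1341815 · 13104/16985 = 1035216.

1035216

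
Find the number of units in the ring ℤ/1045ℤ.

Prime factorization: 1045 = 5 · 11 · 19.
φ(1045) = 1045 · (1 − 1/5) · (1 − 1/11) · (1 − 1/19)
       = 1045 · 720/1045 = 720.

720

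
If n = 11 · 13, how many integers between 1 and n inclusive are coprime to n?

120

φ(143) = 143 · (1 − 1/11) · (1 − 1/13)
       = 143 · 120/143 = 120.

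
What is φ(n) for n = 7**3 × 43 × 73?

889056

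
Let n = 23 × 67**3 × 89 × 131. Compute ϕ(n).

φ(80651703791) = 80651703791 · (1 − 1/23) · (1 − 1/67) · (1 − 1/89) · (1 − 1/131)
       = 80651703791 · 16610880/17966519 = 74566240320.

74566240320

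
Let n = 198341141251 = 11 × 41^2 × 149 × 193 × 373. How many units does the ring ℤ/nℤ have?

φ(198341141251) = 198341141251 · (1 − 1/11) · (1 − 1/41) · (1 − 1/149) · (1 − 1/193) · (1 − 1/373)
       = 198341141251 · 4228300800/4837588811 = 173360332800.

173360332800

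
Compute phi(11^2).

φ(121) = 121 · (1 − 1/11)
       = 121 · 10/11 = 110.

110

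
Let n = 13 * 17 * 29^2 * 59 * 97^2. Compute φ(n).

84203126784

φ(103177202791) = 103177202791 · (1 − 1/13) · (1 − 1/17) · (1 − 1/29) · (1 − 1/59) · (1 − 1/97)
       = 103177202791 · 29933568/36678707 = 84203126784.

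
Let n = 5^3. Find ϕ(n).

φ(5^3) = 5^2·(5−1) = 25·4 = 100.

100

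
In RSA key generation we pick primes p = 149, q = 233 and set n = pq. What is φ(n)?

34336

φ(pq) = (p−1)(q−1) = 148 · 232 = 34336.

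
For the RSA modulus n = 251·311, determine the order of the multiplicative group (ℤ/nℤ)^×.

φ(78061) = 78061 · (1 − 1/251) · (1 − 1/311)
       = 78061 · 77500/78061 = 77500.

77500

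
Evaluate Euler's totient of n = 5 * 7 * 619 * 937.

φ(5) = 5 − 1 = 4.
φ(7) = 7 − 1 = 6.
φ(619) = 619 − 1 = 618.
φ(937) = 937 − 1 = 936.
Since φ is multiplicative, φ(20300105) = 4 · 6 · 618 · 936 = 13882752.

13882752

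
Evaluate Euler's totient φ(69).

First factor: 69 = 3 · 23.
φ(69) = 69 · (1 − 1/3) · (1 − 1/23)
       = 69 · 44/69 = 44.

44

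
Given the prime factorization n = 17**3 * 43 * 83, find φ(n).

φ(17^3) = 17^3 − 17^2 = 4913 − 289 = 4624.
φ(43) = 43 − 1 = 42.
φ(83) = 83 − 1 = 82.
Multiply: 4624 · 42 · 82 = 15925056.

15925056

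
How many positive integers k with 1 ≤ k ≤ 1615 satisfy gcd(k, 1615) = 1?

1615 = 5 · 17 · 19.
φ(1615) = 1615 · (1 − 1/5) · (1 − 1/17) · (1 − 1/19)
       = 1615 · 1152/1615 = 1152.

1152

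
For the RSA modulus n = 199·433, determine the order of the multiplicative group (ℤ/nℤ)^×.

φ(pq) = (p−1)(q−1) = 198 · 432 = 85536.

85536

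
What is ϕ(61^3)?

223260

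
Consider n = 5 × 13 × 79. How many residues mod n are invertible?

φ(5135) = 5135 · (1 − 1/5) · (1 − 1/13) · (1 − 1/79)
       = 5135 · 3744/5135 = 3744.

3744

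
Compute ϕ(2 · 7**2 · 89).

3696

φ(8722) = 8722 · (1 − 1/2) · (1 − 1/7) · (1 − 1/89)
       = 8722 · 528/1246 = 3696.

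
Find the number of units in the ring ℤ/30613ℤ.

26620

First factor: 30613 = 11^3 · 23.
φ(11^3) = 11^3 − 11^2 = 1331 − 121 = 1210.
φ(23) = 23 − 1 = 22.
φ(30613) = 1210 × 22 = 26620.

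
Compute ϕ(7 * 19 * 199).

21384

φ(26467) = 26467 · (1 − 1/7) · (1 − 1/19) · (1 − 1/199)
       = 26467 · 21384/26467 = 21384.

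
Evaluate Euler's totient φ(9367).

First factor: 9367 = 17 · 19 · 29.
φ(17) = 17 − 1 = 16.
φ(19) = 19 − 1 = 18.
φ(29) = 29 − 1 = 28.
Multiply: 16 · 18 · 28 = 8064.

8064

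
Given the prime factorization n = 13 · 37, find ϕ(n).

432

φ(481) = 481 · (1 − 1/13) · (1 − 1/37)
       = 481 · 432/481 = 432.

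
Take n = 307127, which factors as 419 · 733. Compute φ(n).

305976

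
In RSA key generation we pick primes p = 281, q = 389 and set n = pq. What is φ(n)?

φ(n) = (p − 1)(q − 1) = (281−1)(389−1) = 280·388 = 108640.

108640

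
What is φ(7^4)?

φ(2401) = 2401 · (1 − 1/7)
       = 2401 · 6/7 = 2058.

2058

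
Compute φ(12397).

9240

Prime factorization: 12397 = 7**2 * 11 * 23.
φ(7^2) = 7^2 − 7^1 = 49 − 7 = 42.
φ(11) = 11 − 1 = 10.
φ(23) = 23 − 1 = 22.
Since φ is multiplicative, φ(12397) = 42 · 10 · 22 = 9240.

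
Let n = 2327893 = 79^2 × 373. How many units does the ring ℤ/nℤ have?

φ(2327893) = 2327893 · (1 − 1/79) · (1 − 1/373)
       = 2327893 · 29016/29467 = 2292264.

2292264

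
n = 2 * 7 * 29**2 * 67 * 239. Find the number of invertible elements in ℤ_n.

76529376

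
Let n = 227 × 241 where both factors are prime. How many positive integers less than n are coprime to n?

For distinct primes, φ(pq) = (p−1)(q−1) = 226 × 240 = 54240.

54240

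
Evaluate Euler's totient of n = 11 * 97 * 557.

533760

φ(594319) = 594319 · (1 − 1/11) · (1 − 1/97) · (1 − 1/557)
       = 594319 · 533760/594319 = 533760.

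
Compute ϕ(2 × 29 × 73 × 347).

φ(1469198) = 1469198 · (1 − 1/2) · (1 − 1/29) · (1 − 1/73) · (1 − 1/347)
       = 1469198 · 697536/1469198 = 697536.

697536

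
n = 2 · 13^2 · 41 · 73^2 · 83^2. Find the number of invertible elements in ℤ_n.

223219376640

φ(508747703698) = 508747703698 · (1 − 1/2) · (1 − 1/13) · (1 − 1/41) · (1 − 1/73) · (1 − 1/83)
       = 508747703698 · 2833920/6458894 = 223219376640.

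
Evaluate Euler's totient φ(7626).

2400

First factor: 7626 = 2 · 3 · 31 · 41.
φ(2) = 2 − 1 = 1.
φ(3) = 3 − 1 = 2.
φ(31) = 31 − 1 = 30.
φ(41) = 41 − 1 = 40.
Since φ is multiplicative, φ(7626) = 1 · 2 · 30 · 40 = 2400.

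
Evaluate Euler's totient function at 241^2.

57840

φ(241^2) = 241^1·(241−1) = 241·240 = 57840.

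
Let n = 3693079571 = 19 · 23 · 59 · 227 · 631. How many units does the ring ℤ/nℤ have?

3270183840

φ(3693079571) = 3693079571 · (1 − 1/19) · (1 − 1/23) · (1 − 1/59) · (1 − 1/227) · (1 − 1/631)
       = 3693079571 · 3270183840/3693079571 = 3270183840.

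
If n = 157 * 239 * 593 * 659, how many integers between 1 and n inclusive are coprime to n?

14462692608

φ(157) = 157 − 1 = 156.
φ(239) = 239 − 1 = 238.
φ(593) = 593 − 1 = 592.
φ(659) = 659 − 1 = 658.
Since φ is multiplicative, φ(14663500601) = 156 · 238 · 592 · 658 = 14462692608.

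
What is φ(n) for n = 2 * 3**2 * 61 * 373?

133920

φ(409554) = 409554 · (1 − 1/2) · (1 − 1/3) · (1 − 1/61) · (1 − 1/373)
       = 409554 · 44640/136518 = 133920.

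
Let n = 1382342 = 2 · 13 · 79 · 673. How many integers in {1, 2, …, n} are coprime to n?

628992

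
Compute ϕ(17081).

Factor 17081: 17081 = 19 · 29 · 31.
φ(17081) = 17081 · (1 − 1/19) · (1 − 1/29) · (1 − 1/31)
       = 17081 · 15120/17081 = 15120.

15120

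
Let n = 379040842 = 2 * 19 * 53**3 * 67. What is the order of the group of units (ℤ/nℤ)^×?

φ(379040842) = 379040842 · (1 − 1/2) · (1 − 1/19) · (1 − 1/53) · (1 − 1/67)
       = 379040842 · 61776/134938 = 173528784.

173528784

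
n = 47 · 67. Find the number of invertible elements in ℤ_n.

φ(3149) = 3149 · (1 − 1/47) · (1 − 1/67)
       = 3149 · 3036/3149 = 3036.

3036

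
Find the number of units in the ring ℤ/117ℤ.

Factor 117: 117 = 3^2 × 13.
φ(117) = 117 · (1 − 1/3) · (1 − 1/13)
       = 117 · 24/39 = 72.

72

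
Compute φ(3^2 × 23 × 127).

φ(26289) = 26289 · (1 − 1/3) · (1 − 1/23) · (1 − 1/127)
       = 26289 · 5544/8763 = 16632.

16632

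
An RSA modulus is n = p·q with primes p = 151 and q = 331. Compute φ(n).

φ(151) = 151 − 1 = 150.
φ(331) = 331 − 1 = 330.
Since φ is multiplicative, φ(49981) = 150 · 330 = 49500.

49500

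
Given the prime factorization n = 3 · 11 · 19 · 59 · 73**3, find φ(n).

φ(3) = 3 − 1 = 2.
φ(11) = 11 − 1 = 10.
φ(19) = 19 − 1 = 18.
φ(59) = 59 − 1 = 58.
φ(73^3) = 73^2·(73−1) = 5329·72 = 383688.
φ(14390905881) = 2 × 10 × 18 × 58 × 383688 = 8011405440.

8011405440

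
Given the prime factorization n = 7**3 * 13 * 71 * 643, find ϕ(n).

φ(7^3) = 7^3 − 7^2 = 343 − 49 = 294.
φ(13) = 13 − 1 = 12.
φ(71) = 71 − 1 = 70.
φ(643) = 643 − 1 = 642.
φ(203566727) = 294 × 12 × 70 × 642 = 158548320.

158548320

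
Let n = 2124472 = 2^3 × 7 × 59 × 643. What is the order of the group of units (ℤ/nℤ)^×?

φ(2^3) = 2^3 − 2^2 = 8 − 4 = 4.
φ(7) = 7 − 1 = 6.
φ(59) = 59 − 1 = 58.
φ(643) = 643 − 1 = 642.
φ(2124472) = 4 × 6 × 58 × 642 = 893664.

893664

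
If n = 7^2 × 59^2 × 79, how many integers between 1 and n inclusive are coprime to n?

11210472

φ(7^2) = 7^1·(7−1) = 7·6 = 42.
φ(59^2) = 59^1·(59−1) = 59·58 = 3422.
φ(79) = 79 − 1 = 78.
Multiply: 42 · 3422 · 78 = 11210472.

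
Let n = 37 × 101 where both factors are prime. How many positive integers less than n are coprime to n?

φ(n) = (p − 1)(q − 1) = (37−1)(101−1) = 36·100 = 3600.

3600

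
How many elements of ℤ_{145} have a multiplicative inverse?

112

Factor 145: 145 = 5 · 29.
φ(145) = 145 · (1 − 1/5) · (1 − 1/29)
       = 145 · 112/145 = 112.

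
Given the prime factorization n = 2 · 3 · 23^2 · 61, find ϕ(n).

60720

φ(2) = 2 − 1 = 1.
φ(3) = 3 − 1 = 2.
φ(23^2) = 23^2 − 23^1 = 529 − 23 = 506.
φ(61) = 61 − 1 = 60.
Since φ is multiplicative, φ(193614) = 1 · 2 · 506 · 60 = 60720.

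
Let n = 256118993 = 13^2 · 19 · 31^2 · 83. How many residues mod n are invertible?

214138080

φ(256118993) = 256118993 · (1 − 1/13) · (1 − 1/19) · (1 − 1/31) · (1 − 1/83)
       = 256118993 · 531360/635531 = 214138080.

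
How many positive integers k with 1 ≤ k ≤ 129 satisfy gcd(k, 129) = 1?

84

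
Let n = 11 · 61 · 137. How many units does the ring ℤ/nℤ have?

81600

φ(91927) = 91927 · (1 − 1/11) · (1 − 1/61) · (1 − 1/137)
       = 91927 · 81600/91927 = 81600.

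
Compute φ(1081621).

Prime factorization: 1081621 = 23 · 31 · 37 · 41.
φ(1081621) = 1081621 · (1 − 1/23) · (1 − 1/31) · (1 − 1/37) · (1 − 1/41)
       = 1081621 · 950400/1081621 = 950400.

950400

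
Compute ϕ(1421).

First factor: 1421 = 7^2 * 29.
φ(1421) = 1421 · (1 − 1/7) · (1 − 1/29)
       = 1421 · 168/203 = 1176.

1176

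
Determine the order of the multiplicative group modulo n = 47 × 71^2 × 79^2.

φ(47) = 47 − 1 = 46.
φ(71^2) = 71^2 − 71^1 = 5041 − 71 = 4970.
φ(79^2) = 79^2 − 79^1 = 6241 − 79 = 6162.
Since φ is multiplicative, φ(1478661407) = 46 · 4970 · 6162 = 1408756440.

1408756440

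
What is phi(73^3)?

383688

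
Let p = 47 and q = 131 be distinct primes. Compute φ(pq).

5980

For distinct primes, φ(pq) = (p−1)(q−1) = 46 × 130 = 5980.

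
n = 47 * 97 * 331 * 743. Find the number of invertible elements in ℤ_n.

1081301760

φ(1121208547) = 1121208547 · (1 − 1/47) · (1 − 1/97) · (1 − 1/331) · (1 − 1/743)
       = 1121208547 · 1081301760/1121208547 = 1081301760.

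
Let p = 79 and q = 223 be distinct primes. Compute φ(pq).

17316

For distinct primes, φ(pq) = (p−1)(q−1) = 78 × 222 = 17316.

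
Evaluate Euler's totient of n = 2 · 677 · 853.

575952

φ(1154962) = 1154962 · (1 − 1/2) · (1 − 1/677) · (1 − 1/853)
       = 1154962 · 575952/1154962 = 575952.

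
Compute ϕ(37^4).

φ(1874161) = 1874161 · (1 − 1/37)
       = 1874161 · 36/37 = 1823508.

1823508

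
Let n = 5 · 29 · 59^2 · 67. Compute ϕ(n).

25295424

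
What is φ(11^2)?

φ(121) = 121 · (1 − 1/11)
       = 121 · 10/11 = 110.

110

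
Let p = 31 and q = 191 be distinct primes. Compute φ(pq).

5700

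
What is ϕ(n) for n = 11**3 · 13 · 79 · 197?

φ(11^3) = 11^2·(11−1) = 121·10 = 1210.
φ(13) = 13 − 1 = 12.
φ(79) = 79 − 1 = 78.
φ(197) = 197 − 1 = 196.
φ(269286589) = 1210 × 12 × 78 × 196 = 221981760.

221981760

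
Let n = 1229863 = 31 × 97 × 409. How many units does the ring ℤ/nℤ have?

1175040

φ(1229863) = 1229863 · (1 − 1/31) · (1 − 1/97) · (1 − 1/409)
       = 1229863 · 1175040/1229863 = 1175040.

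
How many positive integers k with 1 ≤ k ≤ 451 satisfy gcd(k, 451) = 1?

400

First factor: 451 = 11 · 41.
φ(451) = 451 · (1 − 1/11) · (1 − 1/41)
       = 451 · 400/451 = 400.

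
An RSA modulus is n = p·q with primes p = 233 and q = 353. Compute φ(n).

φ(233) = 233 − 1 = 232.
φ(353) = 353 − 1 = 352.
Since φ is multiplicative, φ(82249) = 232 · 352 = 81664.

81664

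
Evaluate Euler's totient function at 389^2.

150932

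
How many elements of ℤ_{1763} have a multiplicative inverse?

First factor: 1763 = 41 · 43.
φ(1763) = 1763 · (1 − 1/41) · (1 − 1/43)
       = 1763 · 1680/1763 = 1680.

1680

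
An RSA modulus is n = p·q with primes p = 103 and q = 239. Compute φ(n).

φ(24617) = 24617 · (1 − 1/103) · (1 − 1/239)
       = 24617 · 24276/24617 = 24276.

24276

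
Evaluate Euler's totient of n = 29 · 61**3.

6251280

φ(29) = 29 − 1 = 28.
φ(61^3) = 61^2·(61−1) = 3721·60 = 223260.
φ(6582449) = 28 × 223260 = 6251280.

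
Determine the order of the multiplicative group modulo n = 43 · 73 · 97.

φ(304483) = 304483 · (1 − 1/43) · (1 − 1/73) · (1 − 1/97)
       = 304483 · 290304/304483 = 290304.

290304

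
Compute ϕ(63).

36

63 = 3**2 × 7.
φ(3^2) = 3^1·(3−1) = 3·2 = 6.
φ(7) = 7 − 1 = 6.
Since φ is multiplicative, φ(63) = 6 · 6 = 36.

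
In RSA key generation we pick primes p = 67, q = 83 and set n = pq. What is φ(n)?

5412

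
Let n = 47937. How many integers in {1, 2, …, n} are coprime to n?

47937 = 3 * 19 * 29^2.
φ(47937) = 47937 · (1 − 1/3) · (1 − 1/19) · (1 − 1/29)
       = 47937 · 1008/1653 = 29232.

29232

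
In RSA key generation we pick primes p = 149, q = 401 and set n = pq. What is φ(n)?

φ(149) = 149 − 1 = 148.
φ(401) = 401 − 1 = 400.
Since φ is multiplicative, φ(59749) = 148 · 400 = 59200.

59200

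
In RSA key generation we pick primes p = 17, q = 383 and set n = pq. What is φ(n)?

6112

For distinct primes, φ(pq) = (p−1)(q−1) = 16 × 382 = 6112.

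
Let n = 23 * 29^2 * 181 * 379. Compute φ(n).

φ(23) = 23 − 1 = 22.
φ(29^2) = 29^1·(29−1) = 29·28 = 812.
φ(181) = 181 − 1 = 180.
φ(379) = 379 − 1 = 378.
Multiply: 22 · 812 · 180 · 378 = 1215466560.

1215466560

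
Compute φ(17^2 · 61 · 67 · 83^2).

7330878720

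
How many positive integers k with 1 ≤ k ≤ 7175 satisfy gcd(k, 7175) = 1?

4800

7175 = 5^2 × 7 × 41.
φ(5^2) = 5^2 − 5^1 = 25 − 5 = 20.
φ(7) = 7 − 1 = 6.
φ(41) = 41 − 1 = 40.
Since φ is multiplicative, φ(7175) = 20 · 6 · 40 = 4800.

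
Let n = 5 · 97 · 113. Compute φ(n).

φ(54805) = 54805 · (1 − 1/5) · (1 − 1/97) · (1 − 1/113)
       = 54805 · 43008/54805 = 43008.

43008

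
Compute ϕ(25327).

22680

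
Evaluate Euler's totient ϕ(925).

925 = 5**2 · 37.
φ(5^2) = 5^2 − 5^1 = 25 − 5 = 20.
φ(37) = 37 − 1 = 36.
Since φ is multiplicative, φ(925) = 20 · 36 = 720.

720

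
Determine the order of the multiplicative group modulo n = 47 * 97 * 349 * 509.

φ(809865319) = 809865319 · (1 − 1/47) · (1 − 1/97) · (1 − 1/349) · (1 − 1/509)
       = 809865319 · 780678144/809865319 = 780678144.

780678144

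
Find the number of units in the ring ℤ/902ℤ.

First factor: 902 = 2 × 11 × 41.
φ(902) = 902 · (1 − 1/2) · (1 − 1/11) · (1 − 1/41)
       = 902 · 400/902 = 400.

400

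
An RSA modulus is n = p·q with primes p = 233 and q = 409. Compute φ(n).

94656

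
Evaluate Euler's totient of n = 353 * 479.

168256

φ(169087) = 169087 · (1 − 1/353) · (1 − 1/479)
       = 169087 · 168256/169087 = 168256.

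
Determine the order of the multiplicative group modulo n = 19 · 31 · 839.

452520

φ(19) = 19 − 1 = 18.
φ(31) = 31 − 1 = 30.
φ(839) = 839 − 1 = 838.
φ(494171) = 18 × 30 × 838 = 452520.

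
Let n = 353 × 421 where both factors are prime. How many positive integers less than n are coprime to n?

φ(pq) = (p−1)(q−1) = 352 · 420 = 147840.

147840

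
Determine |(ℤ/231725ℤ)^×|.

158400

231725 = 5^2 * 13 * 23 * 31.
φ(231725) = 231725 · (1 − 1/5) · (1 − 1/13) · (1 − 1/23) · (1 − 1/31)
       = 231725 · 31680/46345 = 158400.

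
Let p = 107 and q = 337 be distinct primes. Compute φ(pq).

35616

φ(n) = (p − 1)(q − 1) = (107−1)(337−1) = 106·336 = 35616.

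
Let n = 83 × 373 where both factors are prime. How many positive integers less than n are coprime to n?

φ(83) = 83 − 1 = 82.
φ(373) = 373 − 1 = 372.
Multiply: 82 · 372 = 30504.

30504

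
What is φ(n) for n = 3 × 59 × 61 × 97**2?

φ(3) = 3 − 1 = 2.
φ(59) = 59 − 1 = 58.
φ(61) = 61 − 1 = 60.
φ(97^2) = 97^2 − 97^1 = 9409 − 97 = 9312.
Multiply: 2 · 58 · 60 · 9312 = 64811520.

64811520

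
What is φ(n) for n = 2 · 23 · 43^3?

1708476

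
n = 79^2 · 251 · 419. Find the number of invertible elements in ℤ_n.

φ(656359729) = 656359729 · (1 − 1/79) · (1 − 1/251) · (1 − 1/419)
       = 656359729 · 8151000/8308351 = 643929000.

643929000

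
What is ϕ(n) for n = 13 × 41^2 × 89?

1731840

φ(1944917) = 1944917 · (1 − 1/13) · (1 − 1/41) · (1 − 1/89)
       = 1944917 · 42240/47437 = 1731840.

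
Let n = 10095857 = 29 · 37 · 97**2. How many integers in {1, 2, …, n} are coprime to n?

9386496

φ(10095857) = 10095857 · (1 − 1/29) · (1 − 1/37) · (1 − 1/97)
       = 10095857 · 96768/104081 = 9386496.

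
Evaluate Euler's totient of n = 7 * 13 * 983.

70704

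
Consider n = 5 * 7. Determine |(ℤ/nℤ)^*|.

φ(5) = 5 − 1 = 4.
φ(7) = 7 − 1 = 6.
φ(35) = 4 × 6 = 24.

24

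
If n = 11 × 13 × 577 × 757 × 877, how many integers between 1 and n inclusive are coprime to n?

φ(11) = 11 − 1 = 10.
φ(13) = 13 − 1 = 12.
φ(577) = 577 − 1 = 576.
φ(757) = 757 − 1 = 756.
φ(877) = 877 − 1 = 876.
φ(54778145279) = 10 × 12 × 576 × 756 × 876 = 45775134720.

45775134720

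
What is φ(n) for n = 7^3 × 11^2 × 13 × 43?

16299360

φ(7^3) = 7^2·(7−1) = 49·6 = 294.
φ(11^2) = 11^1·(11−1) = 11·10 = 110.
φ(13) = 13 − 1 = 12.
φ(43) = 43 − 1 = 42.
φ(23200177) = 294 × 110 × 12 × 42 = 16299360.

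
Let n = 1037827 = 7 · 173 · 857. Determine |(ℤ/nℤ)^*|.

883392

φ(1037827) = 1037827 · (1 − 1/7) · (1 − 1/173) · (1 − 1/857)
       = 1037827 · 883392/1037827 = 883392.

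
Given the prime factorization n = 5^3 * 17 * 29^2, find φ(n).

1299200

φ(1787125) = 1787125 · (1 − 1/5) · (1 − 1/17) · (1 − 1/29)
       = 1787125 · 1792/2465 = 1299200.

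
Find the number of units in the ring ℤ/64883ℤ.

47520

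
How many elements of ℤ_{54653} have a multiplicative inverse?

First factor: 54653 = 31 · 41 · 43.
φ(54653) = 54653 · (1 − 1/31) · (1 − 1/41) · (1 − 1/43)
       = 54653 · 50400/54653 = 50400.

50400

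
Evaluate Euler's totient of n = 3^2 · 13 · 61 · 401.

φ(3^2) = 3^1·(3−1) = 3·2 = 6.
φ(13) = 13 − 1 = 12.
φ(61) = 61 − 1 = 60.
φ(401) = 401 − 1 = 400.
φ(2861937) = 6 × 12 × 60 × 400 = 1728000.

1728000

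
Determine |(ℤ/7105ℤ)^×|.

4704

7105 = 5 · 7**2 · 29.
φ(7105) = 7105 · (1 − 1/5) · (1 − 1/7) · (1 − 1/29)
       = 7105 · 672/1015 = 4704.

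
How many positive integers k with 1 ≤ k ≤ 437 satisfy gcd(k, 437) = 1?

396

Factor 437: 437 = 19 × 23.
φ(437) = 437 · (1 − 1/19) · (1 − 1/23)
       = 437 · 396/437 = 396.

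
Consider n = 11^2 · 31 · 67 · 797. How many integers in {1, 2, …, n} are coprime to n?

173368800

φ(11^2) = 11^1·(11−1) = 11·10 = 110.
φ(31) = 31 − 1 = 30.
φ(67) = 67 − 1 = 66.
φ(797) = 797 − 1 = 796.
Since φ is multiplicative, φ(200299649) = 110 · 30 · 66 · 796 = 173368800.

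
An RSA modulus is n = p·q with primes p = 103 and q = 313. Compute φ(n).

31824

For distinct primes, φ(pq) = (p−1)(q−1) = 102 × 312 = 31824.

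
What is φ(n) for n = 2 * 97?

φ(194) = 194 · (1 − 1/2) · (1 − 1/97)
       = 194 · 96/194 = 96.

96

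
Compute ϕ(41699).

33264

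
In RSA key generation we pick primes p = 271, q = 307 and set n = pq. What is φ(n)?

82620

φ(pq) = (p−1)(q−1) = 270 · 306 = 82620.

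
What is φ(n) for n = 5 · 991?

3960

φ(5) = 5 − 1 = 4.
φ(991) = 991 − 1 = 990.
φ(4955) = 4 × 990 = 3960.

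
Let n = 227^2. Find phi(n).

φ(51529) = 51529 · (1 − 1/227)
       = 51529 · 226/227 = 51302.

51302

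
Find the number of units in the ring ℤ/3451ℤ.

2688

First factor: 3451 = 7 * 17 * 29.
φ(3451) = 3451 · (1 − 1/7) · (1 − 1/17) · (1 − 1/29)
       = 3451 · 2688/3451 = 2688.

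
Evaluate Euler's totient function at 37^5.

67469796

φ(69343957) = 69343957 · (1 − 1/37)
       = 69343957 · 36/37 = 67469796.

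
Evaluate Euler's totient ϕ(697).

640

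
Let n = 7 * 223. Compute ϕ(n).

φ(1561) = 1561 · (1 − 1/7) · (1 − 1/223)
       = 1561 · 1332/1561 = 1332.

1332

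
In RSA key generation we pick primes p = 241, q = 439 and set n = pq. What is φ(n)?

φ(pq) = (p−1)(q−1) = 240 · 438 = 105120.

105120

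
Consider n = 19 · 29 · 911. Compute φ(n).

φ(19) = 19 − 1 = 18.
φ(29) = 29 − 1 = 28.
φ(911) = 911 − 1 = 910.
Since φ is multiplicative, φ(501961) = 18 · 28 · 910 = 458640.

458640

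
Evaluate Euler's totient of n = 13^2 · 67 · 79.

φ(894517) = 894517 · (1 − 1/13) · (1 − 1/67) · (1 − 1/79)
       = 894517 · 61776/68809 = 803088.

803088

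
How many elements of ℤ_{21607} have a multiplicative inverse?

19200

Prime factorization: 21607 = 17 * 31 * 41.
φ(21607) = 21607 · (1 − 1/17) · (1 − 1/31) · (1 − 1/41)
       = 21607 · 19200/21607 = 19200.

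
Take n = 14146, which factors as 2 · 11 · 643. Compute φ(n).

6420

φ(2) = 2 − 1 = 1.
φ(11) = 11 − 1 = 10.
φ(643) = 643 − 1 = 642.
Multiply: 1 · 10 · 642 = 6420.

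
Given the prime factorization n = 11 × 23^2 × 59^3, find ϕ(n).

1021603880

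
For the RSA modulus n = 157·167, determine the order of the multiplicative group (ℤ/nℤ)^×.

φ(pq) = (p−1)(q−1) = 156 · 166 = 25896.

25896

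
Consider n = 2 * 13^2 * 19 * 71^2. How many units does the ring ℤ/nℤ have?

13955760

φ(32373302) = 32373302 · (1 − 1/2) · (1 − 1/13) · (1 − 1/19) · (1 − 1/71)
       = 32373302 · 15120/35074 = 13955760.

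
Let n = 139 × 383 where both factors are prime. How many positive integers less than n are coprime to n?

52716

φ(n) = (p − 1)(q − 1) = (139−1)(383−1) = 138·382 = 52716.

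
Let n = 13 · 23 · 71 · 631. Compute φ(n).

11642400

φ(13) = 13 − 1 = 12.
φ(23) = 23 − 1 = 22.
φ(71) = 71 − 1 = 70.
φ(631) = 631 − 1 = 630.
Multiply: 12 · 22 · 70 · 630 = 11642400.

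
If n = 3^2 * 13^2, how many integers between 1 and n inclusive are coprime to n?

936

φ(3^2) = 3^2 − 3^1 = 9 − 3 = 6.
φ(13^2) = 13^2 − 13^1 = 169 − 13 = 156.
Multiply: 6 · 156 = 936.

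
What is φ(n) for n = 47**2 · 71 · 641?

φ(100533799) = 100533799 · (1 − 1/47) · (1 − 1/71) · (1 − 1/641)
       = 100533799 · 2060800/2139017 = 96857600.

96857600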